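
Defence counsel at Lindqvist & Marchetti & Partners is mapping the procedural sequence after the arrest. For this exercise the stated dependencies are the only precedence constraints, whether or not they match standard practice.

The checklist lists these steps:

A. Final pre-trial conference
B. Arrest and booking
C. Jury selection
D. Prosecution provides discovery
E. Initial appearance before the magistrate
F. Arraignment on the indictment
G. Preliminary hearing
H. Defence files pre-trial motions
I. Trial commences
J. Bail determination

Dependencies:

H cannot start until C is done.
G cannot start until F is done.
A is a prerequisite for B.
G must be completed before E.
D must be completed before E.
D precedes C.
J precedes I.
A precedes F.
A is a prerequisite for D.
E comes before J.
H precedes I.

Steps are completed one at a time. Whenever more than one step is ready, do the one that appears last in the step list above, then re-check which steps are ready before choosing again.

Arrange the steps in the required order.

A is the only step with nothing outstanding, so it goes first.
Now F, D and B have their prerequisites met. F is listed later, so F next.
Now G, D and B have their prerequisites met. G is listed later, so G next.
D and B are both available; D is listed later → D.
E and C now also ready, so the ready set is {E, C, B}; E is listed later → E.
J now also ready, so the ready set is {J, C, B}; J is listed later → J.
Now C and B have their prerequisites met. C is listed later, so C next.
H now also ready, so the ready set is {H, B}; H is listed later → H.
I and B are both available; I is listed later → I.
B needed A, now all done → B.

A, F, G, D, E, J, C, H, I, B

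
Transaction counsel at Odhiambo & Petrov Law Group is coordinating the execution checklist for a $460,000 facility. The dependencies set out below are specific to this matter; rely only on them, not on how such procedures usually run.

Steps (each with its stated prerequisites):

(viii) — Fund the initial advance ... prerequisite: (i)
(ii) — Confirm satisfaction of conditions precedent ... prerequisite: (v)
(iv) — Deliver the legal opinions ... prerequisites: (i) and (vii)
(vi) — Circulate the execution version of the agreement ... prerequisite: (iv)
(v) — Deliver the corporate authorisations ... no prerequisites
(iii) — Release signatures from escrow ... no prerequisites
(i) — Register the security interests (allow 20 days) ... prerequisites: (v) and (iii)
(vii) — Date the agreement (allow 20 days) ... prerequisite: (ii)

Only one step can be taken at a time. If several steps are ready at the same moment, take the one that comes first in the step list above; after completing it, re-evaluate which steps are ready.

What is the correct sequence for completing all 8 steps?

(v) (ii) (iii) (i) (viii) (vii) (iv) (vi)

Nothing is required for (v) and (iii). (v) is listed earlier → (v) first.
(ii) now also ready, so the ready set is {(ii), (iii)}; (ii) is listed earlier → (ii).
(vii) now also ready, so the ready set is {(iii), (vii)}; (iii) is listed earlier → (iii).
(i) now also ready, so the ready set is {(i), (vii)}; (i) is listed earlier → (i).
(viii) now also ready, so the ready set is {(viii), (vii)}; (viii) is listed earlier → (viii).
That leaves (vii) as the only ready step → (vii).
Next only (iv) has its prerequisites met → (iv).
Next only (vi) has its prerequisites met → (vi).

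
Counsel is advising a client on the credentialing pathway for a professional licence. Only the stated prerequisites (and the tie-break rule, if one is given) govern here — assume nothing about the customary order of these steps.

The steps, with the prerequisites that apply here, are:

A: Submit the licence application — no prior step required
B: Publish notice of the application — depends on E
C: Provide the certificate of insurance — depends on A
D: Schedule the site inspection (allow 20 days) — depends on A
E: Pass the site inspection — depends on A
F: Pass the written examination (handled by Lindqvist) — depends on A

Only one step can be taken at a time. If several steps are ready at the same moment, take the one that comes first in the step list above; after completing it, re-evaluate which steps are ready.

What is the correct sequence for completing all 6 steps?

A → C → D → E → B → F

A has no prerequisites → A first.
Ready: C, D, E and F. C is listed earlier → C.
Now D, E and F have their prerequisites met. D is listed earlier, so D next.
E and F are both available; E is listed earlier → E.
B and F are both available; B is listed earlier → B.
That leaves F as the only ready step → F.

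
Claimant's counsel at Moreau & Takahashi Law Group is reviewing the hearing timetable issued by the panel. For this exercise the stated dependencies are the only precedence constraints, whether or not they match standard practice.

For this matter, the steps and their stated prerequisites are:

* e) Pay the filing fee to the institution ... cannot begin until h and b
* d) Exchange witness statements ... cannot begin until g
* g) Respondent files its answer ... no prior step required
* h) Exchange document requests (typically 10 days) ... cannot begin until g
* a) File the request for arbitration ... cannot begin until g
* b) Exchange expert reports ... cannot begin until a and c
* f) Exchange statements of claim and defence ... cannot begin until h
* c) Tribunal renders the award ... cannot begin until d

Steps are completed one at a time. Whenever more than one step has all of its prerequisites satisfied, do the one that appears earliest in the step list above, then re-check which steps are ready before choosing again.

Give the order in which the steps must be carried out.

g d h a f c b e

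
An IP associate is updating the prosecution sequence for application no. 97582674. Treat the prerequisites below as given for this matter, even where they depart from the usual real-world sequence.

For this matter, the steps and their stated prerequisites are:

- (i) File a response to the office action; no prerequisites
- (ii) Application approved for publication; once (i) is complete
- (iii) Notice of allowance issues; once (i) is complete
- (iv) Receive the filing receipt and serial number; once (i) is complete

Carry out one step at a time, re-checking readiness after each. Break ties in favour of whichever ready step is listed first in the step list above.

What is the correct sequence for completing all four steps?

(i) (ii) (iii) (iv)

(i) is the only step with nothing outstanding, so it goes first.
Now (ii), (iii) and (iv) have their prerequisites met. (ii) is listed earlier, so (ii) next.
Now (iii) and (iv) have their prerequisites met. (iii) is listed earlier, so (iii) next.
That leaves (iv) as the only ready step → (iv).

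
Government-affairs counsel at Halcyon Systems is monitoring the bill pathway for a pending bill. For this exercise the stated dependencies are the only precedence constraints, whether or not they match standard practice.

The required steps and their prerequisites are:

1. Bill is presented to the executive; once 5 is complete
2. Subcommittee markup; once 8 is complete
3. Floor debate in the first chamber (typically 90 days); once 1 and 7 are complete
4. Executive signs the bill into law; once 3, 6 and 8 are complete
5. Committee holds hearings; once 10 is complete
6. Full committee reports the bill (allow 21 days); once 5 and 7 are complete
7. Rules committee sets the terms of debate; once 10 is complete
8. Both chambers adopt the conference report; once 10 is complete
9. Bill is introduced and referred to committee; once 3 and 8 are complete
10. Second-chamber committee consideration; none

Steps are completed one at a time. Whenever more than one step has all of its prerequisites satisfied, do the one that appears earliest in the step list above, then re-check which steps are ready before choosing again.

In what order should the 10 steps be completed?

10 has no prerequisites → 10 first.
5, 7 and 8 are all available; 5 is listed earlier → 5.
Ready: 1, 7 and 8. 1 is listed earlier → 1.
Ready: 7 and 8. 7 is listed earlier → 7.
3 and 6 now also ready, so the ready set is {3, 6, 8}; 3 is listed earlier → 3.
6 and 8 are both available; 6 is listed earlier → 6.
8 is the only step now ready → 8.
2, 4 and 9 are all available; 2 is listed earlier → 2.
Now 4 and 9 have their prerequisites met. 4 is listed earlier, so 4 next.
9 needed 3 and 8, now all done → 9.

10 → 5 → 1 → 7 → 3 → 6 → 8 → 2 → 4 → 9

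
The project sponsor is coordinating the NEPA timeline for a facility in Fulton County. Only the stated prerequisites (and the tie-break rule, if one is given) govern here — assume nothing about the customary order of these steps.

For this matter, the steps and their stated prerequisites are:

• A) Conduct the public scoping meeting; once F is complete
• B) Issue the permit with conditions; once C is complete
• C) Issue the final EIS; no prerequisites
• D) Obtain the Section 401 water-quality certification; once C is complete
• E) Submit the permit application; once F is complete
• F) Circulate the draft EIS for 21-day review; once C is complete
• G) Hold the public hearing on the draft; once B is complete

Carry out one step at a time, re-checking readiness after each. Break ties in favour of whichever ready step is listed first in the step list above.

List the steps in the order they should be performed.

C is the only step with nothing outstanding, so it goes first.
Ready: B, D and F. B is listed earlier → B.
G now also ready, so the ready set is {D, F, G}; D is listed earlier → D.
F and G are both available; F is listed earlier → F.
A and E now also ready, so the ready set is {A, E, G}; A is listed earlier → A.
E and G are both available; E is listed earlier → E.
Next only G has its prerequisites met → G.

C → B → D → F → A → E → G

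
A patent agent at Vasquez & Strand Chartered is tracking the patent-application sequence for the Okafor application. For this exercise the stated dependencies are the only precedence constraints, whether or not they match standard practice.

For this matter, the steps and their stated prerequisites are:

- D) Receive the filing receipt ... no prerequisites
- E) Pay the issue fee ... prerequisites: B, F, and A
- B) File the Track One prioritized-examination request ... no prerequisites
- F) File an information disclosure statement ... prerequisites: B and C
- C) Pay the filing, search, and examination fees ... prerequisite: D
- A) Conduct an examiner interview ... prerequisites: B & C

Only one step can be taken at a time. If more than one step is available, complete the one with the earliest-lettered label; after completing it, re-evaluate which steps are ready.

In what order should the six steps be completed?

B D C A F E

Nothing is required for B and D. B has the earlier label → B first.
That leaves D as the only ready step → D.
C is the only step now ready → C.
Ready: A and F. A has the earlier label → A.
That leaves F as the only ready step → F.
That leaves E as the only ready step → E.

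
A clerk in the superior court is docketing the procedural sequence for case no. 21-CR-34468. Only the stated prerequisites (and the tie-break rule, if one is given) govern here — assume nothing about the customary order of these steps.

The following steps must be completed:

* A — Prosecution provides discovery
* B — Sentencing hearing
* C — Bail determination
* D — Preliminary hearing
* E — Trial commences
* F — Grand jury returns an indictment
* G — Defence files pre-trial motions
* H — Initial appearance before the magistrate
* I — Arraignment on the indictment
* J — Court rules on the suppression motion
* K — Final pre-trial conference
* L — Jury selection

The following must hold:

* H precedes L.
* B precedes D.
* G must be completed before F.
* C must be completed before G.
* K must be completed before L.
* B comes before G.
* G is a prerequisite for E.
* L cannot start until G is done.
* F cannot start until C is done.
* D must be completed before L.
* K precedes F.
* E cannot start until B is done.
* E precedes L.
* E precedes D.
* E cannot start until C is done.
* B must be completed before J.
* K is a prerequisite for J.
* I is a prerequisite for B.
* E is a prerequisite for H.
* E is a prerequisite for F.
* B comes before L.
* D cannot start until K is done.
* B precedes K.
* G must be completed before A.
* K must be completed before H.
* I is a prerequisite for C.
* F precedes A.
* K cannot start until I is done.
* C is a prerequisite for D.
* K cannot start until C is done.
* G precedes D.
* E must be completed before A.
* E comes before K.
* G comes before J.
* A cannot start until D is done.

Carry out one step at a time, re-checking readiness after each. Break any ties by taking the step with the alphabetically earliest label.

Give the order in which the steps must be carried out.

Only I has no prerequisites, so it is first.
Now B and C have their prerequisites met. B has the earlier label, so B next.
That leaves C as the only ready step → C.
That leaves G as the only ready step → G.
E needed B, C and G, now all done → E.
That leaves K as the only ready step → K.
Ready: D, F, H and J. D has the earlier label → D.
F, H and J are all available; F has the earlier label → F.
A now also ready, so the ready set is {A, H, J}; A has the earlier label → A.
Now H and J have their prerequisites met. H has the earlier label, so H next.
L now also ready, so the ready set is {J, L}; J has the earlier label → J.
L needed B, D, E, G, H and K, now all done → L.

I B C G E K D F A H J L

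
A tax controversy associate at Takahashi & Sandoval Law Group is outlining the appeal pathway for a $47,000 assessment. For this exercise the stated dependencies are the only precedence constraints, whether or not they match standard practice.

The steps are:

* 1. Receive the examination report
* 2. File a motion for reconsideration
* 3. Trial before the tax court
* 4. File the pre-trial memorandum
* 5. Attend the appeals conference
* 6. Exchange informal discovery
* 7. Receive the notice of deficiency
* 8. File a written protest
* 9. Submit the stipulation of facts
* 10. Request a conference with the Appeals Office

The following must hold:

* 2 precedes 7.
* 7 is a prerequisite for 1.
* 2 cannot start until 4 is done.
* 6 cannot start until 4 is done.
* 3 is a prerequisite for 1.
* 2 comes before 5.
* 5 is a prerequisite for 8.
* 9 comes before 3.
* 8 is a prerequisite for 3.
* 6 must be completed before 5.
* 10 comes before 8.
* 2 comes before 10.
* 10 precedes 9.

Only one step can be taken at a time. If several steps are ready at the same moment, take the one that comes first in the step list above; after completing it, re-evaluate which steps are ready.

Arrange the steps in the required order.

4 has no prerequisites → 4 first.
Now 2 and 6 have their prerequisites met. 2 is listed earlier, so 2 next.
6, 7 and 10 are all available; 6 is listed earlier → 6.
5 now also ready, so the ready set is {5, 7, 10}; 5 is listed earlier → 5.
Ready: 7 and 10. 7 is listed earlier → 7.
That leaves 10 as the only ready step → 10.
8 and 9 are both available; 8 is listed earlier → 8.
9 needed 10, now all done → 9.
That leaves 3 as the only ready step → 3.
1 needed 3 and 7, now all done → 1.

4 → 2 → 6 → 5 → 7 → 10 → 8 → 9 → 3 → 1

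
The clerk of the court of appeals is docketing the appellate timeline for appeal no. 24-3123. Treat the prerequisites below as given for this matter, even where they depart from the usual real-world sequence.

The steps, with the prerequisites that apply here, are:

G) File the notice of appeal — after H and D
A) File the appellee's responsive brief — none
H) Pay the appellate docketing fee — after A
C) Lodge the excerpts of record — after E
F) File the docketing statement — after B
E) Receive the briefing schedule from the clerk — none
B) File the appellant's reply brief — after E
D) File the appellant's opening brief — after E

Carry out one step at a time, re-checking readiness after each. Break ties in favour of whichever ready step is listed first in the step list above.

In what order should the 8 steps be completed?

Nothing is required for A and E. A is listed earlier → A first.
H now also ready, so the ready set is {H, E}; H is listed earlier → H.
That leaves E as the only ready step → E.
C, B and D are all available; C is listed earlier → C.
Now B and D have their prerequisites met. B is listed earlier, so B next.
F now also ready, so the ready set is {F, D}; F is listed earlier → F.
D needed E, now all done → D.
G needed H and D, now all done → G.

A H E C B F D G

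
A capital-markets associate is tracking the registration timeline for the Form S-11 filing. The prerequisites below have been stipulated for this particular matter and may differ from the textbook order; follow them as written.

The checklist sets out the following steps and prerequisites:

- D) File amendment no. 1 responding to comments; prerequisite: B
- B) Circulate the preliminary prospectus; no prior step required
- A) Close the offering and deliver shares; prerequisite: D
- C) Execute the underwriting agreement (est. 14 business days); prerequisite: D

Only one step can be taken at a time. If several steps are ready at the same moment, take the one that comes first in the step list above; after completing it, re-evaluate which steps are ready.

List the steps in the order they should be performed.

B has no prerequisites → B first.
That leaves D as the only ready step → D.
Now A and C have their prerequisites met. A is listed earlier, so A next.
C needed D, now all done → C.

B, D, A, C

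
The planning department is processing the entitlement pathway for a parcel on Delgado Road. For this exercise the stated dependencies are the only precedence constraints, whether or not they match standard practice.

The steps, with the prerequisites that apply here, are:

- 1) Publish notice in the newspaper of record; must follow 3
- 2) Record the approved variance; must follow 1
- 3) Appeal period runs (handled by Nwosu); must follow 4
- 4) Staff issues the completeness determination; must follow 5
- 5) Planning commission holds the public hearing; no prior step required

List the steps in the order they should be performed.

5, 4, 3, 1, 2

Only 5 has no prerequisites, so it is first.
Next only 4 has its prerequisites met → 4.
3 is the only step now ready → 3.
That leaves 1 as the only ready step → 1.
2 needed 1, now all done → 2.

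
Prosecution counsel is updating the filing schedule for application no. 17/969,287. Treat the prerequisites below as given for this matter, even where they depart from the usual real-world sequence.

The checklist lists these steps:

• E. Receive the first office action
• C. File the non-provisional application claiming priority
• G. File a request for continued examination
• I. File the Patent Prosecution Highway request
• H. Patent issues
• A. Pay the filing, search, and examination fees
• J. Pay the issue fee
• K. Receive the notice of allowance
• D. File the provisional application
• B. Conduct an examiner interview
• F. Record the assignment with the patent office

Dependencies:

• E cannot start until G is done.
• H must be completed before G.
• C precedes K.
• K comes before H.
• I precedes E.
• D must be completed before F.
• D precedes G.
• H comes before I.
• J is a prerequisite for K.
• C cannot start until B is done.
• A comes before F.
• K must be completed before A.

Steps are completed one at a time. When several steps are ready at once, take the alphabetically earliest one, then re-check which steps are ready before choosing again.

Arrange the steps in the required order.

B, C, D, J, K, A, F, H, G, I, E

Nothing is required for B, D and J. B has the earlier label → B first.
Ready: C, D and J. C has the earlier label → C.
D and J are both available; D has the earlier label → D.
That leaves J as the only ready step → J.
K is the only step now ready → K.
Now A and H have their prerequisites met. A has the earlier label, so A next.
Ready: F and H. F has the earlier label → F.
That leaves H as the only ready step → H.
Now G and I have their prerequisites met. G has the earlier label, so G next.
Next only I has its prerequisites met → I.
E needed G and I, now all done → E.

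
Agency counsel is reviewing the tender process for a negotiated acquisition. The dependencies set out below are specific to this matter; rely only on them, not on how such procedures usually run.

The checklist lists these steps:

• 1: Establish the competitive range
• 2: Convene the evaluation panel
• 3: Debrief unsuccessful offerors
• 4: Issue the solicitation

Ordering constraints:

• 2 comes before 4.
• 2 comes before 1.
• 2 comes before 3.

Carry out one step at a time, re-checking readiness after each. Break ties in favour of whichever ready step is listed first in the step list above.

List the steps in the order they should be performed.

Only 2 has no prerequisites, so it is first.
Ready: 1, 3 and 4. 1 is listed earlier → 1.
Now 3 and 4 have their prerequisites met. 3 is listed earlier, so 3 next.
That leaves 4 as the only ready step → 4.

2, 1, 3, 4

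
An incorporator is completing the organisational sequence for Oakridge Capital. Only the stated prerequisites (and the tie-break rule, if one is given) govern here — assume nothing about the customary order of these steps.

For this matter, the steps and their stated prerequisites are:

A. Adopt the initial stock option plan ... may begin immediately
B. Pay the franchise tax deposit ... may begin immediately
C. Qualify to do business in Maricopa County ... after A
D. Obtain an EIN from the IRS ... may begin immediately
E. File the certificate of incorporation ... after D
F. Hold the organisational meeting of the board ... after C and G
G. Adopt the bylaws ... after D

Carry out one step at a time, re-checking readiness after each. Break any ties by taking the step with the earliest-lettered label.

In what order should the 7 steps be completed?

Nothing is required for A, B and D. A has the earlier label → A first.
C now also ready, so the ready set is {B, C, D}; B has the earlier label → B.
Now C and D have their prerequisites met. C has the earlier label, so C next.
D is the only step now ready → D.
E and G are both available; E has the earlier label → E.
That leaves G as the only ready step → G.
F needed C and G, now all done → F.

A B C D E G F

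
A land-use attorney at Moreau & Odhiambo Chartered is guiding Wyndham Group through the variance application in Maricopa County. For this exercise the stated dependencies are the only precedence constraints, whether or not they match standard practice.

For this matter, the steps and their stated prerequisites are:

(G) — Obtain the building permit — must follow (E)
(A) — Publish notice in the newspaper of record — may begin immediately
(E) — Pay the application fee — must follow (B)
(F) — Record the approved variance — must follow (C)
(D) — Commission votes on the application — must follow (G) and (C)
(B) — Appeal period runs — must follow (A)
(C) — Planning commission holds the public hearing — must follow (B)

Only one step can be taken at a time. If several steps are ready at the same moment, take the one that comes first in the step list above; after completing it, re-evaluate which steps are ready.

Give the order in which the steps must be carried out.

(A) is the only step with nothing outstanding, so it goes first.
That leaves (B) as the only ready step → (B).
Now (E) and (C) have their prerequisites met. (E) is listed earlier, so (E) next.
(G) and (C) are both available; (G) is listed earlier → (G).
(C) is the only step now ready → (C).
(F) and (D) are both available; (F) is listed earlier → (F).
(D) needed (G) and (C), now all done → (D).

(A) (B) (E) (G) (C) (F) (D)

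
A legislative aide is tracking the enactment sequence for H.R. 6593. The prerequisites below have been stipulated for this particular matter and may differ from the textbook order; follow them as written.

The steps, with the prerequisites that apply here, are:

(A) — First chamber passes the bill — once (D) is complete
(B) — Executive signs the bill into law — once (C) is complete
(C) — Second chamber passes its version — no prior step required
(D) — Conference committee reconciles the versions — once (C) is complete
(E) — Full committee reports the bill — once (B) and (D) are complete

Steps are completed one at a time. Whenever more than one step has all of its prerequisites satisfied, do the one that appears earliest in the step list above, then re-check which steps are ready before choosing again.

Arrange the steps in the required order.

(C) has no prerequisites → (C) first.
(B) and (D) are both available; (B) is listed earlier → (B).
(D) needed (C), now all done → (D).
Ready: (A) and (E). (A) is listed earlier → (A).
(E) is the only step now ready → (E).

(C) (B) (D) (A) (E)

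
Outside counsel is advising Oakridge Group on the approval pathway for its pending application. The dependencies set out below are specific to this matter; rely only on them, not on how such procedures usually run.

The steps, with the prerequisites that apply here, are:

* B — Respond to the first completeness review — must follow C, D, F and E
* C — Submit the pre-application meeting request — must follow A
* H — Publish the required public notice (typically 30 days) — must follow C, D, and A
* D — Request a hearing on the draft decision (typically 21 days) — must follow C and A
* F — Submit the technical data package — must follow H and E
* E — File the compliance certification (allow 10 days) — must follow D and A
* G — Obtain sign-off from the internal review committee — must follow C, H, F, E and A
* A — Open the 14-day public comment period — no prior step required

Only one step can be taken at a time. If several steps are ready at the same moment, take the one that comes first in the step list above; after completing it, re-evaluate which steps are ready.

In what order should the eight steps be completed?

A C D H E F B G

A has no prerequisites → A first.
C is the only step now ready → C.
Next only D has its prerequisites met → D.
H and E are both available; H is listed earlier → H.
E needed D and A, now all done → E.
F needed H and E, now all done → F.
Now B and G have their prerequisites met. B is listed earlier, so B next.
G needed C, H, F, E and A, now all done → G.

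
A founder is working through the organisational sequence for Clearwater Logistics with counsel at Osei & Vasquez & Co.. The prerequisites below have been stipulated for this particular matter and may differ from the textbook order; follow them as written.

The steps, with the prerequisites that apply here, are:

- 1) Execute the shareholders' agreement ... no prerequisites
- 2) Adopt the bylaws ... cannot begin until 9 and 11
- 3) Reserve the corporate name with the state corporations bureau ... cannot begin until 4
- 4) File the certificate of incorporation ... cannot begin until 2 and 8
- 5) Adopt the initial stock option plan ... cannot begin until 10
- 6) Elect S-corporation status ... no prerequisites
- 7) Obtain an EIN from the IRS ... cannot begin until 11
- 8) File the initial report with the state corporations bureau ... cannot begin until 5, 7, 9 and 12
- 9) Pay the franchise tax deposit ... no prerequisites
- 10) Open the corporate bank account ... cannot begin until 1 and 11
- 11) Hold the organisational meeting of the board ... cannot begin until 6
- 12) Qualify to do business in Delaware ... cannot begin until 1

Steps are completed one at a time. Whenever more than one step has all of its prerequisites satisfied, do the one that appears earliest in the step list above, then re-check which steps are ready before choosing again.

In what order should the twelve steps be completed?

Nothing is required for 1, 6 and 9. 1 is listed earlier → 1 first.
12 now also ready, so the ready set is {6, 9, 12}; 6 is listed earlier → 6.
11 now also ready, so the ready set is {9, 11, 12}; 9 is listed earlier → 9.
Ready: 11 and 12. 11 is listed earlier → 11.
2, 7 and 10 now also ready, so the ready set is {2, 7, 10, 12}; 2 is listed earlier → 2.
7, 10 and 12 are all available; 7 is listed earlier → 7.
Now 10 and 12 have their prerequisites met. 10 is listed earlier, so 10 next.
5 and 12 are both available; 5 is listed earlier → 5.
12 is the only step now ready → 12.
8 needed 5, 7, 9 and 12, now all done → 8.
Next only 4 has its prerequisites met → 4.
That leaves 3 as the only ready step → 3.

1, 6, 9, 11, 2, 7, 10, 5, 12, 8, 4, 3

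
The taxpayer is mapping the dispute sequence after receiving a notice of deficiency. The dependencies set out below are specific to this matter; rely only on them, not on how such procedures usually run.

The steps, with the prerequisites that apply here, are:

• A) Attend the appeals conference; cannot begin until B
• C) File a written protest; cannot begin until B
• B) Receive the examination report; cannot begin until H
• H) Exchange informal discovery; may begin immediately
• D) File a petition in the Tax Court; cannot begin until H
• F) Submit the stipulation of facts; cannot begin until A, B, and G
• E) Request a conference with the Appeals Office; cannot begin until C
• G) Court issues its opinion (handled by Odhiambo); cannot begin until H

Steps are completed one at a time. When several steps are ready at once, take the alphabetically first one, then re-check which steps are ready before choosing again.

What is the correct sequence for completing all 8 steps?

H, B, A, C, D, E, G, F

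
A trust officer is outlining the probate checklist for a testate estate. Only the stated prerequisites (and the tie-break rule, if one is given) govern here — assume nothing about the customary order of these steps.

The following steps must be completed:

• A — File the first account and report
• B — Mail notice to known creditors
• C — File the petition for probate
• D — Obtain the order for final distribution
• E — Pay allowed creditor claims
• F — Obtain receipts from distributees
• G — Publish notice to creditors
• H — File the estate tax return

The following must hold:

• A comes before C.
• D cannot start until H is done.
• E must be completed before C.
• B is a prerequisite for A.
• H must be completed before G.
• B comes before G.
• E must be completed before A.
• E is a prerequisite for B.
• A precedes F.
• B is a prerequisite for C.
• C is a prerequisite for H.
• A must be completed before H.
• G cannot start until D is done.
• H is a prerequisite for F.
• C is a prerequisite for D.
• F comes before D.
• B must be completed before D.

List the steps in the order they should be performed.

E → B → A → C → H → F → D → G

E has no prerequisites → E first.
B needed E, now all done → B.
A is the only step now ready → A.
C is the only step now ready → C.
H needed A and C, now all done → H.
That leaves F as the only ready step → F.
That leaves D as the only ready step → D.
That leaves G as the only ready step → G.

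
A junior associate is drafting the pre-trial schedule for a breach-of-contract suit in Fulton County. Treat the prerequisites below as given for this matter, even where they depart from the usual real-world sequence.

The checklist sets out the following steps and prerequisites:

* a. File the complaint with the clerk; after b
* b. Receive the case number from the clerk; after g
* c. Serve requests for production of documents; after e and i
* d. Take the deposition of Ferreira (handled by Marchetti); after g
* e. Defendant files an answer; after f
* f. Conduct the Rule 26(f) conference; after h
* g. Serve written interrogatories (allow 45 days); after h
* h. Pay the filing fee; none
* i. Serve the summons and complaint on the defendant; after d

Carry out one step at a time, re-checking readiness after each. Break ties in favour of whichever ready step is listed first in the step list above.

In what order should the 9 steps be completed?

h has no prerequisites → h first.
f and g are both available; f is listed earlier → f.
Now e and g have their prerequisites met. e is listed earlier, so e next.
That leaves g as the only ready step → g.
Now b and d have their prerequisites met. b is listed earlier, so b next.
a now also ready, so the ready set is {a, d}; a is listed earlier → a.
That leaves d as the only ready step → d.
That leaves i as the only ready step → i.
c is the only step now ready → c.

h → f → e → g → b → a → d → i → c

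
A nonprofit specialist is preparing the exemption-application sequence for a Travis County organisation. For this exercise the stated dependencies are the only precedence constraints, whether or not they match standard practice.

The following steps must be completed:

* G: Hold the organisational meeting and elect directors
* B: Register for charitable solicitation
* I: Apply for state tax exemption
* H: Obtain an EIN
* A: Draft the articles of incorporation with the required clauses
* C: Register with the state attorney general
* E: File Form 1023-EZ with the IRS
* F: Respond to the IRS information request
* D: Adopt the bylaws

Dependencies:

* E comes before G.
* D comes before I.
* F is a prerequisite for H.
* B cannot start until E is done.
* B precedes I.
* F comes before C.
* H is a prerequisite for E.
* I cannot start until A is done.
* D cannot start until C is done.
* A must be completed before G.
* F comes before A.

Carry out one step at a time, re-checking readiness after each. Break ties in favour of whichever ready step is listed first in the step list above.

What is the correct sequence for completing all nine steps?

F H A C E G B D I

Only F has no prerequisites, so it is first.
H, A and C are all available; H is listed earlier → H.
E now also ready, so the ready set is {A, C, E}; A is listed earlier → A.
Ready: C and E. C is listed earlier → C.
Now E and D have their prerequisites met. E is listed earlier, so E next.
G and B now also ready, so the ready set is {G, B, D}; G is listed earlier → G.
Now B and D have their prerequisites met. B is listed earlier, so B next.
D is the only step now ready → D.
I needed B, A and D, now all done → I.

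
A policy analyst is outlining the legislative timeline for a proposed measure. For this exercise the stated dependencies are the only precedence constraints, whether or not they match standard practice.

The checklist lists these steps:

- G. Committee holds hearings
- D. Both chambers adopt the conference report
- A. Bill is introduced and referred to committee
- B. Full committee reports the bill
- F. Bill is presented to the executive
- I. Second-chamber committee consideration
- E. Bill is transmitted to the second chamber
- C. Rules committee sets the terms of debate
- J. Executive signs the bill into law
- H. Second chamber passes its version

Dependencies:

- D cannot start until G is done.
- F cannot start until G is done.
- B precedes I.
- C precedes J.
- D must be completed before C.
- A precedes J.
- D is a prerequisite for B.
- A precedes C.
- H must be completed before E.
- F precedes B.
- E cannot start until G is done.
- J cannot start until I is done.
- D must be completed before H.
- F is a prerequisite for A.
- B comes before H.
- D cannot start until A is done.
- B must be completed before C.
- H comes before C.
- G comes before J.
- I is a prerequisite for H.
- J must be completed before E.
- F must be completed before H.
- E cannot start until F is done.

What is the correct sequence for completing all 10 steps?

G has no prerequisites → G first.
F is the only step now ready → F.
A needed F, now all done → A.
D needed G and A, now all done → D.
B is the only step now ready → B.
That leaves I as the only ready step → I.
H is the only step now ready → H.
C needed D, A, B and H, now all done → C.
Next only J has its prerequisites met → J.
E needed G, F, J and H, now all done → E.

G, F, A, D, B, I, H, C, J, E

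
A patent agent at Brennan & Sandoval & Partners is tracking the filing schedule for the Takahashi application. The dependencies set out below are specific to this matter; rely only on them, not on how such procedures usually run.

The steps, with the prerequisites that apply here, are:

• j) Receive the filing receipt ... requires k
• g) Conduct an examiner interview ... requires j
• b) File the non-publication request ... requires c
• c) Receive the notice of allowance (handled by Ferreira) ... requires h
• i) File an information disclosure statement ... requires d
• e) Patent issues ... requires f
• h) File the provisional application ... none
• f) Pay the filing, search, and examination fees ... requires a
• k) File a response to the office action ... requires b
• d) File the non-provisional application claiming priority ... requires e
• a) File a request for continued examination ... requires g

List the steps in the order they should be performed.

h → c → b → k → j → g → a → f → e → d → i

h is the only step with nothing outstanding, so it goes first.
c is the only step now ready → c.
b needed c, now all done → b.
k is the only step now ready → k.
j needed k, now all done → j.
g needed j, now all done → g.
a needed g, now all done → a.
f is the only step now ready → f.
That leaves e as the only ready step → e.
d is the only step now ready → d.
i needed d, now all done → i.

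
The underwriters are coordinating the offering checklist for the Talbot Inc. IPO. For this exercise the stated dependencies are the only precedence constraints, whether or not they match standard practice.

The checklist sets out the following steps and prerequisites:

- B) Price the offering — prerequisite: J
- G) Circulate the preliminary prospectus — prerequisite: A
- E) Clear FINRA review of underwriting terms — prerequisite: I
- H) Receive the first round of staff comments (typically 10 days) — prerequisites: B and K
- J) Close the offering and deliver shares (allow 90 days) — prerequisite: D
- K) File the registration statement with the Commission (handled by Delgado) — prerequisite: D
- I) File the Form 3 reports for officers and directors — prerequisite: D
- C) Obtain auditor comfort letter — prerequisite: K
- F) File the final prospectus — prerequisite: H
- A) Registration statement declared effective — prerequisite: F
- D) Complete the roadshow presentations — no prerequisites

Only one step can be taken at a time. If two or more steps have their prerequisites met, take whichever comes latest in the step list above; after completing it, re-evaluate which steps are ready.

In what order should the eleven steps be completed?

D I K C J E B H F A G

Only D has no prerequisites, so it is first.
Ready: I, K and J. I is listed later → I.
K, J and E are all available; K is listed later → K.
C, J and E are all available; C is listed later → C.
Now J and E have their prerequisites met. J is listed later, so J next.
B now also ready, so the ready set is {E, B}; E is listed later → E.
B needed J, now all done → B.
H is the only step now ready → H.
F needed H, now all done → F.
A is the only step now ready → A.
G needed A, now all done → G.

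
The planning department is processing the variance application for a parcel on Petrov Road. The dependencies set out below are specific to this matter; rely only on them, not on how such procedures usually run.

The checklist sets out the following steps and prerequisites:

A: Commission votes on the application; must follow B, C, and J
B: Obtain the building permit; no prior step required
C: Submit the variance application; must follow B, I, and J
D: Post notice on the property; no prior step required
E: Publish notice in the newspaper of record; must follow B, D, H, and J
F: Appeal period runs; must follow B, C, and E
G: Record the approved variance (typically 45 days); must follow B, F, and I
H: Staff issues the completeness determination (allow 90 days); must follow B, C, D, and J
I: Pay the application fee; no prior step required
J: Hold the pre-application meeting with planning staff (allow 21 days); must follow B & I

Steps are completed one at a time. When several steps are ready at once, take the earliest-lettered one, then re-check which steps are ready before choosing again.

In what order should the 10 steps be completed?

Nothing is required for B, D and I. B has the earlier label → B first.
Ready: D and I. D has the earlier label → D.
I is the only step now ready → I.
Next only J has its prerequisites met → J.
That leaves C as the only ready step → C.
Ready: A and H. A has the earlier label → A.
That leaves H as the only ready step → H.
That leaves E as the only ready step → E.
F is the only step now ready → F.
That leaves G as the only ready step → G.

B, D, I, J, C, A, H, E, F, G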